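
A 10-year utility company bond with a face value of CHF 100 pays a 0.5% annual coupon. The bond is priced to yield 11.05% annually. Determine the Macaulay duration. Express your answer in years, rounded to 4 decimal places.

Periodic yield y = 0.1105. Discount each cash flow and weight by its year:
  t   CF        PV=CF/(1+0.1105)^t    t·PV
  1         0.50         0.4502         0.4502
  2         0.50         0.4054         0.8109
  3         0.50         0.3651         1.0953
  4         0.50         0.3288         1.3151
  5         0.50         0.2961         1.4803
  6         0.50         0.2666         1.5996
  7         0.50         0.2401         1.6805
  8         0.50         0.2162         1.7295
  9         0.50         0.1947         1.7520
  10      100.50        35.2355       352.3550
  Σ                     37.9987       364.2684
Price P = Σ PV = 37.9987.
Macaulay duration = Σ(t·PV) / P = 364.2684 / 37.9987 = 9.58635 years.

9.5864 years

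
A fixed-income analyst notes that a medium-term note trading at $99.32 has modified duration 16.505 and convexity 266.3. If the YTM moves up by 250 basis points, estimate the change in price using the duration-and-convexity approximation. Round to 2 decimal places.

Duration effect: -D_mod·Δy = -16.505 × (+0.025) = -0.412625
Convexity effect: ½·C·(Δy)² = 0.5 × 266.3 × (0.025)² = +0.08321875
ΔP/P ≈ -0.412625 + 0.08321875 = -0.32940625
ΔP ≈ 99.32 × (-0.32940625) = -32.71662875.

-$32.72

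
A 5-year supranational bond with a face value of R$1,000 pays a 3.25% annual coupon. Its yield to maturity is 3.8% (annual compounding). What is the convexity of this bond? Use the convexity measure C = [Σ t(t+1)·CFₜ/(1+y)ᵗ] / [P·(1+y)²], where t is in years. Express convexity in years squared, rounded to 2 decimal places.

25.56

With y = 0.038:
  t   CF        PV=CF/(1+0.038)^t    t·PV        t(t+1)·PV
  1        32.50        31.3102        31.3102          62.6204
  2        32.50        30.1640        60.3280         180.9839
  3        32.50        29.0597        87.1791         348.7165
  4        32.50        27.9959       111.9835         559.9174
  5     1,032.50       856.8470     4,284.2351      25,705.4107
  Σ                    975.3768     4,575.0359      26,857.6489
P = 975.3768.
Convexity = Σ t(t+1)·PV / [P·(1+y)²] = 26,857.6489 / (975.3768 × 1.077444) = 25.55647.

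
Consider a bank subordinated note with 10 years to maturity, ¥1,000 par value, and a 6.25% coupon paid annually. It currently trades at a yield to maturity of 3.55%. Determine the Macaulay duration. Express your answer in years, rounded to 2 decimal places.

Periodic yield y = 0.0355. Discount each cash flow and weight by its year:
  t   CF        PV=CF/(1+0.0355)^t    t·PV
  1        62.50        60.3573        60.3573
  2        62.50        58.2881       116.5762
  3        62.50        56.2898       168.8694
  4        62.50        54.3600       217.4401
  5        62.50        52.4964       262.4820
  6        62.50        50.6967       304.1800
  7        62.50        48.9586       342.7104
  8        62.50        47.2802       378.2415
  9        62.50        45.6593       410.9335
  10    1,062.50       749.5971     7,495.9712
  Σ                  1,223.9835     9,757.7616
Price P = Σ PV = 1,223.9835.
Macaulay duration = Σ(t·PV) / P = 9,757.7616 / 1,223.9835 = 7.97213 years.

7.97 years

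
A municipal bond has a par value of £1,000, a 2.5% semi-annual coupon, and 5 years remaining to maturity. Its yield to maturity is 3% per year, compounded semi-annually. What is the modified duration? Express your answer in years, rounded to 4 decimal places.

4.6574 years

Periodic yield y = 0.015. First find Macaulay duration:
  t   CF        PV=CF/(1+0.015)^t    t·PV
  1        12.50        12.3153        12.3153
  2        12.50        12.1333        24.2665
  3        12.50        11.9540        35.8619
  4        12.50        11.7773        47.1092
  5        12.50        11.6033        58.0163
  6        12.50        11.4318        68.5907
  7        12.50        11.2628        78.8398
  8        12.50        11.0964        88.7711
  9        12.50        10.9324        98.3916
  10    1,012.50       872.4381     8,724.3807
  Σ                    976.9445     9,236.5432
P = 976.9445; Macaulay duration = 9,236.5432 / 976.9445 = 9.45452 half-year periods = 4.72726 years.
Modified duration = D_Mac / (1 + y) = 4.72726 / 1.015 = 4.65740 years.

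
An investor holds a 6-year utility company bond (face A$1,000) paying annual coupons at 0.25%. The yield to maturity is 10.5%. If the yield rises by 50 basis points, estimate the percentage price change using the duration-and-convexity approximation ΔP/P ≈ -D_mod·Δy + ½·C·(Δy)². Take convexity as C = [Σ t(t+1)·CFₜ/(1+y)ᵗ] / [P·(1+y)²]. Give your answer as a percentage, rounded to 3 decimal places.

-2.648%

With y = 0.105:
  t   CF        PV=CF/(1+0.105)^t    t·PV        t(t+1)·PV
  1         2.50         2.2624         2.2624           4.5249
  2         2.50         2.0475         4.0949          12.2848
  3         2.50         1.8529         5.5587          22.2349
  4         2.50         1.6768         6.7073          33.5367
  5         2.50         1.5175         7.5875          45.5250
  6     1,002.50       550.6945     3,304.1668      23,129.1676
  Σ                    560.0516     3,330.3777      23,247.2739
P = 560.0516; D_Mac = 5.94656 yrs; D_mod = 5.38150 yrs; C = 33.99534.
Duration effect: -5.38150 × (+0.005) = -0.026907
Convexity effect: 0.5 × 33.99534 × (0.005)² = +0.0004249
ΔP/P ≈ -0.026907 + 0.0004249 = -0.026483 = -2.6483%.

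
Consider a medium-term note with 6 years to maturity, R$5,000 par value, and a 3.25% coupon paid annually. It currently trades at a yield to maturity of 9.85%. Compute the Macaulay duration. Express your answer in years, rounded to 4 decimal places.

Periodic yield y = 0.0985. Discount each cash flow and weight by its year:
  t   CF        PV=CF/(1+0.0985)^t    t·PV
  1       162.50       147.9290       147.9290
  2       162.50       134.6645       269.3291
  3       162.50       122.5895       367.7684
  4       162.50       111.5972       446.3886
  5       162.50       101.5905       507.9525
  6     5,162.50     2,938.0535    17,628.3209
  Σ                  3,556.4241    19,367.6885
Price P = Σ PV = 3,556.4241.
Macaulay duration = Σ(t·PV) / P = 19,367.6885 / 3,556.4241 = 5.44583 years.

5.4458 years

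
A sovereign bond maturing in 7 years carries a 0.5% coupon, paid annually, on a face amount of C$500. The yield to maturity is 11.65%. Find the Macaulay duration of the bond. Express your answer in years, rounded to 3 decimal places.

6.837 years

Periodic yield y = 0.1165. Discount each cash flow and weight by its year:
  t   CF        PV=CF/(1+0.1165)^t    t·PV
  1         2.50         2.2391         2.2391
  2         2.50         2.0055         4.0110
  3         2.50         1.7962         5.3887
  4         2.50         1.6088         6.4352
  5         2.50         1.4409         7.2047
  6         2.50         1.2906         7.7435
  7       502.50       232.3405     1,626.3837
  Σ                    242.7217     1,659.4060
Price P = Σ PV = 242.7217.
Macaulay duration = Σ(t·PV) / P = 1,659.4060 / 242.7217 = 6.83666 years.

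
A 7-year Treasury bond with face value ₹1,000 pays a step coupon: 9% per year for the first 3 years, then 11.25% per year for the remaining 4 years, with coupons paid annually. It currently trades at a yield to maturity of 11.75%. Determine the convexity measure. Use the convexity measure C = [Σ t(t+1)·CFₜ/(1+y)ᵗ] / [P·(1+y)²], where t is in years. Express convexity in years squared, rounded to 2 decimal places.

With y = 0.1175:
  t   CF        PV=CF/(1+0.1175)^t    t·PV        t(t+1)·PV
  1        90.00        80.5369        80.5369         161.0738
  2        90.00        72.0688       144.1377         432.4130
  3        90.00        64.4911       193.4734         773.8934
  4       112.50        72.1377       288.5509       1,442.7543
  5       112.50        64.5528       322.7638       1,936.5830
  6       112.50        57.7653       346.5920       2,426.1443
  7     1,112.50       511.1723     3,578.2060      28,625.6478
  Σ                    922.7250     4,954.2606      35,798.5097
P = 922.7250.
Convexity = Σ t(t+1)·PV / [P·(1+y)²] = 35,798.5097 / (922.7250 × 1.248806) = 31.06688.

31.07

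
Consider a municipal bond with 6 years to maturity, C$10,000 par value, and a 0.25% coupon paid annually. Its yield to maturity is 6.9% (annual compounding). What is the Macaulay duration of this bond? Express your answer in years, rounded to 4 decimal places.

Periodic yield y = 0.069. Discount each cash flow and weight by its year:
  t   CF        PV=CF/(1+0.069)^t    t·PV
  1        25.00        23.3863        23.3863
  2        25.00        21.8768        43.7537
  3        25.00        20.4648        61.3943
  4        25.00        19.1438        76.5754
  5        25.00        17.9082        89.5409
  6    10,025.00     6,717.6620    40,305.9721
  Σ                  6,820.4420    40,600.6228
Price P = Σ PV = 6,820.4420.
Macaulay duration = Σ(t·PV) / P = 40,600.6228 / 6,820.4420 = 5.95278 years.

5.9528 years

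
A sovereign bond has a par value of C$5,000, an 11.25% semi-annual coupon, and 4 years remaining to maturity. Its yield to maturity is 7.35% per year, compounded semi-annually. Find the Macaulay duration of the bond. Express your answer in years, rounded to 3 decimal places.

3.375 years

Periodic yield y = 0.03675. Discount each cash flow and weight by its period:
  t   CF        PV=CF/(1+0.03675)^t    t·PV
  1       281.25       271.2804       271.2804
  2       281.25       261.6643       523.3286
  3       281.25       252.3890       757.1670
  4       281.25       243.4425       973.7699
  5       281.25       234.8131     1,174.0655
  6       281.25       226.4896     1,358.9376
  7       281.25       218.4612     1,529.2281
  8     5,281.25     3,956.8025    31,654.4200
  Σ                  5,665.3425    38,242.1971
Price P = Σ PV = 5,665.3425.
Macaulay duration = Σ(t·PV) / P = 38,242.1971 / 5,665.3425 = 6.75020 half-year periods.
In years: 6.75020 / 2 = 3.37510 years.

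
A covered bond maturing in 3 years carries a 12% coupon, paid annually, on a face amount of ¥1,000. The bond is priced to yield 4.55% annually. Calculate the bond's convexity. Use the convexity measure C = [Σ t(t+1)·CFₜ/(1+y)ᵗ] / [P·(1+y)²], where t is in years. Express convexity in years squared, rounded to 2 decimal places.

With y = 0.0455:
  t   CF        PV=CF/(1+0.0455)^t    t·PV        t(t+1)·PV
  1       120.00       114.7776       114.7776         229.5552
  2       120.00       109.7825       219.5650         658.6951
  3     1,120.00       980.0448     2,940.1343      11,760.5371
  Σ                  1,204.6049     3,274.4769      12,648.7874
P = 1,204.6049.
Convexity = Σ t(t+1)·PV / [P·(1+y)²] = 12,648.7874 / (1,204.6049 × 1.093070) = 9.60630.

9.61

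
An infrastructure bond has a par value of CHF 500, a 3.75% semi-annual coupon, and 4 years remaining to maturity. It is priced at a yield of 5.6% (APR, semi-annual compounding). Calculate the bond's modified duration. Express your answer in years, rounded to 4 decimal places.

3.6392 years

Periodic yield y = 0.028. First find Macaulay duration:
  t   CF        PV=CF/(1+0.028)^t    t·PV
  1        9.375         9.1196         9.1196
  2        9.375         8.8713        17.7425
  3        9.375         8.6296        25.8889
  4        9.375         8.3946        33.5783
  5        9.375         8.1659        40.8297
  6        9.375         7.9435        47.6611
  7        9.375         7.7272        54.0901
  8      509.375       408.4066     3,267.2525
  Σ                    467.2583     3,496.1626
P = 467.2583; Macaulay duration = 3,496.1626 / 467.2583 = 7.48229 half-year periods = 3.74115 years.
Modified duration = D_Mac / (1 + y) = 3.74115 / 1.028 = 3.63925 years.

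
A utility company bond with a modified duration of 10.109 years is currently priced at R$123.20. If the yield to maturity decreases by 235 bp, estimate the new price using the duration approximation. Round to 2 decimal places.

R$152.47

Duration approximation: ΔP/P ≈ -D_mod · Δy = -10.109 × (-0.0235) = +0.2375615.
New price ≈ 123.20 × (1 + 0.2375615) = 152.4675768.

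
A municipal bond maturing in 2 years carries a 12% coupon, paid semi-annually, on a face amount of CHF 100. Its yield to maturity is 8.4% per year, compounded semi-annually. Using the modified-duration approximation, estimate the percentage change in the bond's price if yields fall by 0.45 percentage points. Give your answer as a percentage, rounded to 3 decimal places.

Periodic yield y = 0.042. Modified duration first:
  t   CF        PV=CF/(1+0.042)^t    t·PV
  1         6.00         5.7582         5.7582
  2         6.00         5.5261        11.0521
  3         6.00         5.3033        15.9100
  4       106.00        89.9156       359.6624
  Σ                    106.5031       392.3826
P = 106.5031; D_Mac = 3.68424 half-year periods = 1.84212 yrs; D_mod = 1.84212/(1+0.042) = 1.76787 yrs.
ΔP/P ≈ -D_mod · Δy = -1.76787 × (-0.0045) = +0.007955 = +0.7955%.

+0.796%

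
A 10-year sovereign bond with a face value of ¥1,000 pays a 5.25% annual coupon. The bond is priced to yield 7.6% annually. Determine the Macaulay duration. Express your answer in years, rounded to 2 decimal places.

7.82 years

Periodic yield y = 0.076. Discount each cash flow and weight by its year:
  t   CF        PV=CF/(1+0.076)^t    t·PV
  1        52.50        48.7918        48.7918
  2        52.50        45.3456        90.6911
  3        52.50        42.1427       126.4281
  4        52.50        39.1661       156.6644
  5        52.50        36.3997       181.9986
  6        52.50        33.8287       202.9724
  7        52.50        31.4393       220.0754
  8        52.50        29.2187       233.7497
  9        52.50        27.1549       244.3945
  10    1,052.50       505.9404     5,059.4044
  Σ                    839.4281     6,565.1703
Price P = Σ PV = 839.4281.
Macaulay duration = Σ(t·PV) / P = 6,565.1703 / 839.4281 = 7.82100 years.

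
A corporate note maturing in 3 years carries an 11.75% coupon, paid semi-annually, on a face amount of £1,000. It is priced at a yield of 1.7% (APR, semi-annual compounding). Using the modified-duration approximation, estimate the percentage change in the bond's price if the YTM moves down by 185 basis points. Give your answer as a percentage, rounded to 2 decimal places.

Periodic yield y = 0.0085. Modified duration first:
  t   CF        PV=CF/(1+0.0085)^t    t·PV
  1        58.75        58.2548        58.2548
  2        58.75        57.7638       115.5277
  3        58.75        57.2770       171.8310
  4        58.75        56.7942       227.1769
  5        58.75        56.3156       281.5778
  6     1,058.75     1,006.3244     6,037.9465
  Σ                  1,292.7299     6,892.3147
P = 1,292.7299; D_Mac = 5.33160 half-year periods = 2.66580 yrs; D_mod = 2.66580/(1+0.0085) = 2.64333 yrs.
ΔP/P ≈ -D_mod · Δy = -2.64333 × (-0.0185) = +0.048902 = +4.8902%.

+4.89%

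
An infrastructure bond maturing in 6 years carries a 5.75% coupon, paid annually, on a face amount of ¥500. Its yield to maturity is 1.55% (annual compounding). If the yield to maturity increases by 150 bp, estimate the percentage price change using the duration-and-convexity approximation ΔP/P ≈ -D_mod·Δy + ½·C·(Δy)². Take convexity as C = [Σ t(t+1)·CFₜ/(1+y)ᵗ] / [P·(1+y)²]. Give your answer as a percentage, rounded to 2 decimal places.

With y = 0.0155:
  t   CF        PV=CF/(1+0.0155)^t    t·PV        t(t+1)·PV
  1        28.75        28.3112        28.3112          56.6224
  2        28.75        27.8791        55.7581         167.2743
  3        28.75        27.4535        82.3606         329.4423
  4        28.75        27.0345       108.1379         540.6897
  5        28.75        26.6218       133.1092         798.6555
  6       528.75       482.1374     2,892.8243      20,249.7704
  Σ                    619.4375     3,300.5014      22,142.4546
P = 619.4375; D_Mac = 5.32822 yrs; D_mod = 5.24690 yrs; C = 34.66318.
Duration effect: -5.24690 × (+0.015) = -0.078703
Convexity effect: 0.5 × 34.66318 × (0.015)² = +0.0038996
ΔP/P ≈ -0.078703 + 0.0038996 = -0.074804 = -7.4804%.

-7.48%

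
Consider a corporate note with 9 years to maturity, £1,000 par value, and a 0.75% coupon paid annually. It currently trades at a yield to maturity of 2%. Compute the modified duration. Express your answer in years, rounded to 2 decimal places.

8.55 years

Periodic yield y = 0.02. First find Macaulay duration:
  t   CF        PV=CF/(1+0.02)^t    t·PV
  1         7.50         7.3529         7.3529
  2         7.50         7.2088        14.4175
  3         7.50         7.0674        21.2023
  4         7.50         6.9288        27.7154
  5         7.50         6.7930        33.9649
  6         7.50         6.6598        39.9587
  7         7.50         6.5292        45.7044
  8         7.50         6.4012        51.2094
  9     1,007.50       843.0309     7,587.2784
  Σ                    897.9720     7,828.8039
P = 897.9720; Macaulay duration = 7,828.8039 / 897.9720 = 8.71832 years.
Modified duration = D_Mac / (1 + y) = 8.71832 / 1.02 = 8.54737 years.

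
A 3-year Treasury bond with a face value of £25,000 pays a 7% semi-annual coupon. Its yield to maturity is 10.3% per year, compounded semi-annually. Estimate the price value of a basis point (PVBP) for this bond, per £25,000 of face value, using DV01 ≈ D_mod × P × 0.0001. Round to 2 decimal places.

£5.98

Periodic yield y = 0.0515.
  t   CF        PV=CF/(1+0.0515)^t    t·PV
  1       875.00       832.1446       832.1446
  2       875.00       791.3881     1,582.7761
  3       875.00       752.6277     2,257.8832
  4       875.00       715.7658     2,863.0632
  5       875.00       680.7093     3,403.5464
  6    25,875.00    19,143.6478   114,861.8870
  Σ                 22,916.2833   125,801.3005
P = 22,916.2833; D_Mac = 5.48960 half-year periods = 2.74480 yrs; D_mod = 2.61037 yrs.
DV01 ≈ 2.61037 × 22,916.2833 × 0.0001 = 5.981992.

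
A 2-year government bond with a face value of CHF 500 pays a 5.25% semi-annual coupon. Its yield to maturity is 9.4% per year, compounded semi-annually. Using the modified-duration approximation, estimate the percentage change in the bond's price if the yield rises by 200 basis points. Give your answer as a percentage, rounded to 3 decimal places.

Periodic yield y = 0.047. Modified duration first:
  t   CF        PV=CF/(1+0.047)^t    t·PV
  1       13.125        12.5358        12.5358
  2       13.125        11.9731        23.9462
  3       13.125        11.4356        34.3068
  4      513.125       427.0084     1,708.0337
  Σ                    462.9529     1,778.8225
P = 462.9529; D_Mac = 3.84234 half-year periods = 1.92117 yrs; D_mod = 1.92117/(1+0.047) = 1.83493 yrs.
ΔP/P ≈ -D_mod · Δy = -1.83493 × (+0.02) = -0.036699 = -3.6699%.

-3.670%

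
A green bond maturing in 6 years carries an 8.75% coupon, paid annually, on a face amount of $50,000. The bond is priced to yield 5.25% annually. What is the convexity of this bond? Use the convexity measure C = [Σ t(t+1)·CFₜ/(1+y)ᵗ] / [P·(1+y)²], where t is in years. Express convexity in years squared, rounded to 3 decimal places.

With y = 0.0525:
  t   CF        PV=CF/(1+0.0525)^t    t·PV        t(t+1)·PV
  1     4,375.00     4,156.7696     4,156.7696       8,313.5392
  2     4,375.00     3,949.4248     7,898.8496      23,696.5488
  3     4,375.00     3,752.4226    11,257.2678      45,029.0713
  4     4,375.00     3,565.2471    14,260.9885      71,304.9427
  5     4,375.00     3,387.4082    16,937.0410     101,622.2461
  6    54,375.00    40,000.6126   240,003.6758   1,680,025.7308
  Σ                 58,811.8850   294,514.5924   1,929,992.0788
P = 58,811.8850.
Convexity = Σ t(t+1)·PV / [P·(1+y)²] = 1,929,992.0788 / (58,811.8850 × 1.107756) = 29.62417.

29.624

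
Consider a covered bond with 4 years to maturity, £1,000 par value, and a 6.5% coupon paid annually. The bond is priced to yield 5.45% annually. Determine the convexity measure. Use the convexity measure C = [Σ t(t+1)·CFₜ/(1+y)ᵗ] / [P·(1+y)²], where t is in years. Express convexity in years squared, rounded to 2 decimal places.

With y = 0.0545:
  t   CF        PV=CF/(1+0.0545)^t    t·PV        t(t+1)·PV
  1        65.00        61.6406        61.6406         123.2812
  2        65.00        58.4548       116.9096         350.7288
  3        65.00        55.4337       166.3010         665.2040
  4     1,065.00       861.3175     3,445.2700      17,226.3500
  Σ                  1,036.8466     3,790.1212      18,365.5640
P = 1,036.8466.
Convexity = Σ t(t+1)·PV / [P·(1+y)²] = 18,365.5640 / (1,036.8466 × 1.111970) = 15.92930.

15.93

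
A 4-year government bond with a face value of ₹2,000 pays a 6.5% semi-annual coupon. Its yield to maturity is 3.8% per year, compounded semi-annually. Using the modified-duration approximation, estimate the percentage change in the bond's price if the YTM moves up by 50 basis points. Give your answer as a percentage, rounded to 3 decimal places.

-1.771%

Periodic yield y = 0.019. Modified duration first:
  t   CF        PV=CF/(1+0.019)^t    t·PV
  1        65.00        63.7880        63.7880
  2        65.00        62.5987       125.1973
  3        65.00        61.4315       184.2944
  4        65.00        60.2860       241.1441
  5        65.00        59.1619       295.8097
  6        65.00        58.0588       348.3530
  7        65.00        56.9763       398.8339
  8     2,065.00     1,776.3420    14,210.7360
  Σ                  2,198.6432    15,868.1564
P = 2,198.6432; D_Mac = 7.21725 half-year periods = 3.60862 yrs; D_mod = 3.60862/(1+0.019) = 3.54134 yrs.
ΔP/P ≈ -D_mod · Δy = -3.54134 × (+0.005) = -0.017707 = -1.7707%.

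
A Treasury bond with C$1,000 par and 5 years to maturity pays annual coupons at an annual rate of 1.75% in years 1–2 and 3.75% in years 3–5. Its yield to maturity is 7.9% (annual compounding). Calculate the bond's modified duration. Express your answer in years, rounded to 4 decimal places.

Periodic yield y = 0.079. First find Macaulay duration:
  t   CF        PV=CF/(1+0.079)^t    t·PV
  1        17.50        16.2187        16.2187
  2        17.50        15.0313        30.0625
  3        37.50        29.8516        89.5547
  4        37.50        27.6659       110.6638
  5     1,037.50       709.3832     3,546.9159
  Σ                    798.1506     3,793.4155
P = 798.1506; Macaulay duration = 3,793.4155 / 798.1506 = 4.75276 years.
Modified duration = D_Mac / (1 + y) = 4.75276 / 1.079 = 4.40478 years.

4.4048 years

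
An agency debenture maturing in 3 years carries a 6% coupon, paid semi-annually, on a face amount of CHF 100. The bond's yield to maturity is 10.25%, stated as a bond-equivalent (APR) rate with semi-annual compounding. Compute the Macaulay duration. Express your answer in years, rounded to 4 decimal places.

2.7752 years

Periodic yield y = 0.05125. Discount each cash flow and weight by its period:
  t   CF        PV=CF/(1+0.05125)^t    t·PV
  1         3.00         2.8537         2.8537
  2         3.00         2.7146         5.4292
  3         3.00         2.5823         7.7468
  4         3.00         2.4564         9.8256
  5         3.00         2.3366        11.6832
  6       103.00        76.3135       457.8808
  Σ                     89.2571       495.4194
Price P = Σ PV = 89.2571.
Macaulay duration = Σ(t·PV) / P = 495.4194 / 89.2571 = 5.55047 half-year periods.
In years: 5.55047 / 2 = 2.77524 years.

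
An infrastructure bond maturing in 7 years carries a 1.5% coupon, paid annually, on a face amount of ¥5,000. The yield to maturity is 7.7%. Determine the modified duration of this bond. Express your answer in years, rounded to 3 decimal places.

Periodic yield y = 0.077. First find Macaulay duration:
  t   CF        PV=CF/(1+0.077)^t    t·PV
  1        75.00        69.6379        69.6379
  2        75.00        64.6591       129.3183
  3        75.00        60.0363       180.1090
  4        75.00        55.7440       222.9762
  5        75.00        51.7586       258.7931
  6        75.00        48.0581       288.3489
  7     5,075.00     3,019.4380    21,136.0663
  Σ                  3,369.3322    22,285.2497
P = 3,369.3322; Macaulay duration = 22,285.2497 / 3,369.3322 = 6.61414 years.
Modified duration = D_Mac / (1 + y) = 6.61414 / 1.077 = 6.14127 years.

6.141 years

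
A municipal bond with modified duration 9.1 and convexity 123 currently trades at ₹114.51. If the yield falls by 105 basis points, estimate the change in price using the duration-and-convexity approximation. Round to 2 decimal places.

Duration effect: -D_mod·Δy = -9.1 × (-0.0105) = +0.095550
Convexity effect: ½·C·(Δy)² = 0.5 × 123 × (-0.0105)² = +0.006780375
ΔP/P ≈ +0.095550 + 0.006780375 = +0.102330375
ΔP ≈ 114.51 × (+0.102330375) = +11.71785124125.

+₹11.72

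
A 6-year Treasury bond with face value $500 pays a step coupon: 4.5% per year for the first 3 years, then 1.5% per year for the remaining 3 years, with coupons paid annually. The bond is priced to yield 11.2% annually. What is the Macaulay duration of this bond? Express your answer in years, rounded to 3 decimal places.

5.286 years

Periodic yield y = 0.112. Discount each cash flow and weight by its year:
  t   CF        PV=CF/(1+0.112)^t    t·PV
  1        22.50        20.2338        20.2338
  2        22.50        18.1959        36.3917
  3        22.50        16.3632        49.0896
  4         7.50         4.9050        19.6201
  5         7.50         4.4110        22.0550
  6       507.50       268.4153     1,610.4920
  Σ                    332.5243     1,757.8823
Price P = Σ PV = 332.5243.
Macaulay duration = Σ(t·PV) / P = 1,757.8823 / 332.5243 = 5.28648 years.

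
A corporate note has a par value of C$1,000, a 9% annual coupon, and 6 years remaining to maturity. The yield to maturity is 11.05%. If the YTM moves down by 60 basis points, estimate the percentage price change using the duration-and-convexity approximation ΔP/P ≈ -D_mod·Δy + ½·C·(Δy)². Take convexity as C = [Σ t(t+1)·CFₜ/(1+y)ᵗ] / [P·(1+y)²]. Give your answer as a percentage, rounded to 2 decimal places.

With y = 0.1105:
  t   CF        PV=CF/(1+0.1105)^t    t·PV        t(t+1)·PV
  1        90.00        81.0446        81.0446         162.0891
  2        90.00        72.9803       145.9605         437.8815
  3        90.00        65.7184       197.1551         788.6205
  4        90.00        59.1791       236.7163       1,183.5817
  5        90.00        53.2905       266.4524       1,598.7146
  6     1,090.00       581.1860     3,487.1158      24,409.8107
  Σ                    913.3987     4,414.4448      28,580.6982
P = 913.3987; D_Mac = 4.83299 yrs; D_mod = 4.35208 yrs; C = 25.37320.
Duration effect: -4.35208 × (-0.006) = +0.026112
Convexity effect: 0.5 × 25.37320 × (-0.006)² = +0.0004567
ΔP/P ≈ +0.026112 + 0.0004567 = +0.026569 = +2.6569%.

+2.66%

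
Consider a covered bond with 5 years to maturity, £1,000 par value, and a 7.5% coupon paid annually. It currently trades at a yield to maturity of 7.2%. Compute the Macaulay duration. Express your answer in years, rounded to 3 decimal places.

Periodic yield y = 0.072. Discount each cash flow and weight by its year:
  t   CF        PV=CF/(1+0.072)^t    t·PV
  1        75.00        69.9627        69.9627
  2        75.00        65.2637       130.5274
  3        75.00        60.8803       182.6410
  4        75.00        56.7913       227.1654
  5     1,075.00       759.3370     3,796.6848
  Σ                  1,012.2350     4,406.9812
Price P = Σ PV = 1,012.2350.
Macaulay duration = Σ(t·PV) / P = 4,406.9812 / 1,012.2350 = 4.35371 years.

4.354 years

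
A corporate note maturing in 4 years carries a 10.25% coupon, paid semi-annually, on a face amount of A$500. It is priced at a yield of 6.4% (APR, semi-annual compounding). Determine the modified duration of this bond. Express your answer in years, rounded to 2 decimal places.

3.32 years

Periodic yield y = 0.032. First find Macaulay duration:
  t   CF        PV=CF/(1+0.032)^t    t·PV
  1       25.625        24.8304        24.8304
  2       25.625        24.0605        48.1210
  3       25.625        23.3144        69.9433
  4       25.625        22.5915        90.3660
  5       25.625        21.8910       109.4549
  6       25.625        21.2122       127.2732
  7       25.625        20.5545       143.8812
  8      525.625       408.5436     3,268.3490
  Σ                    566.9981     3,882.2190
P = 566.9981; Macaulay duration = 3,882.2190 / 566.9981 = 6.84697 half-year periods = 3.42348 years.
Modified duration = D_Mac / (1 + y) = 3.42348 / 1.032 = 3.31733 years.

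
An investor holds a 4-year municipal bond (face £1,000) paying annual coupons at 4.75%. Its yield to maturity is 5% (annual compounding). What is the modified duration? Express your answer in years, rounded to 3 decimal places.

Periodic yield y = 0.05. First find Macaulay duration:
  t   CF        PV=CF/(1+0.05)^t    t·PV
  1        47.50        45.2381        45.2381
  2        47.50        43.0839        86.1678
  3        47.50        41.0323       123.0969
  4     1,047.50       861.7808     3,447.1234
  Σ                    991.1351     3,701.6261
P = 991.1351; Macaulay duration = 3,701.6261 / 991.1351 = 3.73473 years.
Modified duration = D_Mac / (1 + y) = 3.73473 / 1.05 = 3.55689 years.

3.557 years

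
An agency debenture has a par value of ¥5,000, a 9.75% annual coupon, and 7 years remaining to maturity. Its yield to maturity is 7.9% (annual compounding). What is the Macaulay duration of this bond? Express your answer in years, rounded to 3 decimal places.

Periodic yield y = 0.079. Discount each cash flow and weight by its year:
  t   CF        PV=CF/(1+0.079)^t    t·PV
  1       487.50       451.8072       451.8072
  2       487.50       418.7277       837.4555
  3       487.50       388.0702     1,164.2106
  4       487.50       359.6573     1,438.6291
  5       487.50       333.3246     1,666.6231
  6       487.50       308.9199     1,853.5197
  7     5,487.50     3,222.7337    22,559.1359
  Σ                  5,483.2407    29,971.3811
Price P = Σ PV = 5,483.2407.
Macaulay duration = Σ(t·PV) / P = 29,971.3811 / 5,483.2407 = 5.46600 years.

5.466 years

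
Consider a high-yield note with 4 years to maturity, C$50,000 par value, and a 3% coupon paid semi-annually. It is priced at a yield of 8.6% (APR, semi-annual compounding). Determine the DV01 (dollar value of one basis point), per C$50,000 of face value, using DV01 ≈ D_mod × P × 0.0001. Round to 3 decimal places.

Periodic yield y = 0.043.
  t   CF        PV=CF/(1+0.043)^t    t·PV
  1       750.00       719.0796       719.0796
  2       750.00       689.4339     1,378.8678
  3       750.00       661.0105     1,983.0314
  4       750.00       633.7588     2,535.0354
  5       750.00       607.6307     3,038.1536
  6       750.00       582.5798     3,495.4787
  7       750.00       558.5616     3,909.9315
  8    50,750.00    36,237.7796   289,902.2367
  Σ                 40,689.8345   306,961.8147
P = 40,689.8345; D_Mac = 7.54394 half-year periods = 3.77197 yrs; D_mod = 3.61646 yrs.
DV01 ≈ 3.61646 × 40,689.8345 × 0.0001 = 14.715331.

C$14.715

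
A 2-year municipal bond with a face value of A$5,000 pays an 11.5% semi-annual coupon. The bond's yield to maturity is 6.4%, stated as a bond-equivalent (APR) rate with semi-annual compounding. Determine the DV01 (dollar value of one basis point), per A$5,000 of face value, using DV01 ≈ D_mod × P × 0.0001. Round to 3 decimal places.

Periodic yield y = 0.032.
  t   CF        PV=CF/(1+0.032)^t    t·PV
  1       287.50       278.5853       278.5853
  2       287.50       269.9470       539.8939
  3       287.50       261.5765       784.7296
  4     5,287.50     4,661.5634    18,646.2534
  Σ                  5,471.6721    20,249.4622
P = 5,471.6721; D_Mac = 3.70078 half-year periods = 1.85039 yrs; D_mod = 1.79301 yrs.
DV01 ≈ 1.79301 × 5,471.6721 × 0.0001 = 0.981079.

A$0.981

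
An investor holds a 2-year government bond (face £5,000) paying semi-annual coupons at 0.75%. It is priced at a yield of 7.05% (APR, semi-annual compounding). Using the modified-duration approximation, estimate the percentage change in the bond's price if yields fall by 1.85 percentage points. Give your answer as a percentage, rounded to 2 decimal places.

+3.55%

Periodic yield y = 0.03525. Modified duration first:
  t   CF        PV=CF/(1+0.03525)^t    t·PV
  1        18.75        18.1116        18.1116
  2        18.75        17.4949        34.9897
  3        18.75        16.8992        50.6975
  4     5,018.75     4,369.3276    17,477.3103
  Σ                  4,421.8332    17,581.1092
P = 4,421.8332; D_Mac = 3.97598 half-year periods = 1.98799 yrs; D_mod = 1.98799/(1+0.03525) = 1.92030 yrs.
ΔP/P ≈ -D_mod · Δy = -1.92030 × (-0.0185) = +0.035526 = +3.5526%.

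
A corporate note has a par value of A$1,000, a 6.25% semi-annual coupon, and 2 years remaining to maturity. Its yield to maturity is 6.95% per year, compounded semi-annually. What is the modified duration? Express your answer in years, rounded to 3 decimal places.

Periodic yield y = 0.03475. First find Macaulay duration:
  t   CF        PV=CF/(1+0.03475)^t    t·PV
  1        31.25        30.2005        30.2005
  2        31.25        29.1863        58.3726
  3        31.25        28.2061        84.6184
  4     1,031.25       899.5436     3,598.1744
  Σ                    987.1366     3,771.3660
P = 987.1366; Macaulay duration = 3,771.3660 / 987.1366 = 3.82051 half-year periods = 1.91026 years.
Modified duration = D_Mac / (1 + y) = 1.91026 / 1.03475 = 1.84610 years.

1.846 years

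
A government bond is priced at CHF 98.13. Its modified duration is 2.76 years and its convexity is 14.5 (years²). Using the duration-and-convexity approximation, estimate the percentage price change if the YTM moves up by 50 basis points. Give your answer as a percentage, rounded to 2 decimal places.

Duration effect: -D_mod·Δy = -2.76 × (+0.005) = -0.013800
Convexity effect: ½·C·(Δy)² = 0.5 × 14.5 × (0.005)² = +0.00018125
ΔP/P ≈ -0.013800 + 0.00018125 = -0.01361875
= -1.361875%.

-1.36%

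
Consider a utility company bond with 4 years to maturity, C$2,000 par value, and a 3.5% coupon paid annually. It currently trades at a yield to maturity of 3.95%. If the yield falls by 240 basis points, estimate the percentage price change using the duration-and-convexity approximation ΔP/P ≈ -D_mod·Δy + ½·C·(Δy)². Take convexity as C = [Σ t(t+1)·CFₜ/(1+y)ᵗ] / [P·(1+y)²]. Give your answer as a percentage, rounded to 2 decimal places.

With y = 0.0395:
  t   CF        PV=CF/(1+0.0395)^t    t·PV        t(t+1)·PV
  1        70.00        67.3401        67.3401         134.6801
  2        70.00        64.7812       129.5624         388.6873
  3        70.00        62.3196       186.9588         747.8350
  4     2,070.00     1,772.8515     7,091.4062      35,457.0309
  Σ                  1,967.2924     7,475.2674      36,728.2334
P = 1,967.2924; D_Mac = 3.79977 yrs; D_mod = 3.65539 yrs; C = 17.27755.
Duration effect: -3.65539 × (-0.024) = +0.087729
Convexity effect: 0.5 × 17.27755 × (-0.024)² = +0.0049759
ΔP/P ≈ +0.087729 + 0.0049759 = +0.092705 = +9.2705%.

+9.27%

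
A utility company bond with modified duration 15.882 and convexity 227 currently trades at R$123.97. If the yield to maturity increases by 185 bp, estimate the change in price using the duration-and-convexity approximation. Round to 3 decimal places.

Duration effect: -D_mod·Δy = -15.882 × (+0.0185) = -0.293817
Convexity effect: ½·C·(Δy)² = 0.5 × 227 × (0.0185)² = +0.038845375
ΔP/P ≈ -0.293817 + 0.038845375 = -0.254971625
ΔP ≈ 123.97 × (-0.254971625) = -31.60883235125.

-R$31.609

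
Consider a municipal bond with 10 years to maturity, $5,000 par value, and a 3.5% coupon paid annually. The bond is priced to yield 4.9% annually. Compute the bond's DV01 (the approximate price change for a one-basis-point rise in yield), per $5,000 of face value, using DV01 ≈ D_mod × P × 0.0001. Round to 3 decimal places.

Periodic yield y = 0.049.
  t   CF        PV=CF/(1+0.049)^t    t·PV
  1       175.00       166.8255       166.8255
  2       175.00       159.0329       318.0659
  3       175.00       151.6043       454.8130
  4       175.00       144.5227       578.0908
  5       175.00       137.7719       688.8594
  6       175.00       131.3364       788.0184
  7       175.00       125.2015       876.4107
  8       175.00       119.3532       954.8258
  9       175.00       113.7781     1,024.0028
  10    5,175.00     3,207.4173    32,074.1734
  Σ                  4,456.8440    37,924.0858
P = 4,456.8440; D_Mac = 8.50918 yrs; D_mod = 8.11171 yrs.
DV01 ≈ 8.11171 × 4,456.8440 × 0.0001 = 3.615261.

$3.615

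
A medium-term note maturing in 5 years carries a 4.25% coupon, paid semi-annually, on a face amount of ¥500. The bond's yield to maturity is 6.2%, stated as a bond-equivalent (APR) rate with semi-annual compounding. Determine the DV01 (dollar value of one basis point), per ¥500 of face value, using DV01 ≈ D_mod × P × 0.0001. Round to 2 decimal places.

¥0.20

Periodic yield y = 0.031.
  t   CF        PV=CF/(1+0.031)^t    t·PV
  1       10.625        10.3055        10.3055
  2       10.625         9.9957        19.9913
  3       10.625         9.6951        29.0853
  4       10.625         9.4036        37.6144
  5       10.625         9.1209        45.6043
  6       10.625         8.8466        53.0797
  7       10.625         8.5806        60.0643
  8       10.625         8.3226        66.5809
  9       10.625         8.0724        72.6513
  10     510.625       376.2837     3,762.8371
  Σ                    458.6267     4,157.8142
P = 458.6267; D_Mac = 9.06579 half-year periods = 4.53290 yrs; D_mod = 4.39660 yrs.
DV01 ≈ 4.39660 × 458.6267 × 0.0001 = 0.201640.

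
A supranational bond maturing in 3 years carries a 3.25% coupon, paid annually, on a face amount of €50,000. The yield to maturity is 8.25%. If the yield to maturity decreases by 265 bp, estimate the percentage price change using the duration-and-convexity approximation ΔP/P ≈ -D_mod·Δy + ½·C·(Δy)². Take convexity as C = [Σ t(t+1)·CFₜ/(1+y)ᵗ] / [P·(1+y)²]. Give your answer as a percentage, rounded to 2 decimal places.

+7.44%

With y = 0.0825:
  t   CF        PV=CF/(1+0.0825)^t    t·PV        t(t+1)·PV
  1     1,625.00     1,501.1547     1,501.1547       3,002.3095
  2     1,625.00     1,386.7480     2,773.4960       8,320.4881
  3    51,625.00    40,698.3076   122,094.9227     488,379.6909
  Σ                 43,586.2103   126,369.5735     499,702.4885
P = 43,586.2103; D_Mac = 2.89930 yrs; D_mod = 2.67834 yrs; C = 9.78378.
Duration effect: -2.67834 × (-0.0265) = +0.070976
Convexity effect: 0.5 × 9.78378 × (-0.0265)² = +0.0034353
ΔP/P ≈ +0.070976 + 0.0034353 = +0.074411 = +7.4411%.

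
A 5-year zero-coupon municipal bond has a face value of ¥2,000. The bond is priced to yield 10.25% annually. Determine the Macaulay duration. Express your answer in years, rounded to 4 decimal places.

A zero-coupon bond has a single cash flow at maturity, so its Macaulay duration equals its maturity: 5 years.

5.0000 years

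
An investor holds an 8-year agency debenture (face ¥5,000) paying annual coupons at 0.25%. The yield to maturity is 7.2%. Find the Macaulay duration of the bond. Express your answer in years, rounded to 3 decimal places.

7.903 years

Periodic yield y = 0.072. Discount each cash flow and weight by its year:
  t   CF        PV=CF/(1+0.072)^t    t·PV
  1        12.50        11.6604        11.6604
  2        12.50        10.8773        21.7546
  3        12.50        10.1467        30.4402
  4        12.50         9.4652        37.8609
  5        12.50         8.8295        44.1475
  6        12.50         8.2365        49.4188
  7        12.50         7.6833        53.7829
  8     5,012.50     2,874.0618    22,992.4944
  Σ                  2,940.9607    23,241.5598
Price P = Σ PV = 2,940.9607.
Macaulay duration = Σ(t·PV) / P = 23,241.5598 / 2,940.9607 = 7.90271 years.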